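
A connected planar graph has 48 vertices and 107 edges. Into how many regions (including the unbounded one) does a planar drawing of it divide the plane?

Euler's formula for a connected plane graph: V − E + F = 2, so F = 2 − 48 + 107 = 61.

61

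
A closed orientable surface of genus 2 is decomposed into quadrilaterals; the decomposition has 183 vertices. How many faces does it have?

185

χ = 2 − 2·2 = -2, and every face is a square so 4F = 2E.
V − E + F = -2 with E = 4F/2 gives 183 − (4/2 − 1)·F = -2, so F = 185 and E = 370.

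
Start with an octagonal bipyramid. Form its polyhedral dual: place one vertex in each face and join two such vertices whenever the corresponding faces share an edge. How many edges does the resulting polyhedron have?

24

The base solid has V = 10, E = 24, F = 16.
The dual swaps V and F and preserves E: V′ = F = 16, E′ = E = 24, F′ = V = 10.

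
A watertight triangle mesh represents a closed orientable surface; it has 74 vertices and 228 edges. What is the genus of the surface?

2

Every face is a triangle and each edge borders two faces, so 3F = 2·228, giving F = 152.
χ = V − E + F = 74 − 228 + 152 = -2.
For a closed orientable surface χ = 2 − 2g, so g = (2 − (-2))/2 = 2.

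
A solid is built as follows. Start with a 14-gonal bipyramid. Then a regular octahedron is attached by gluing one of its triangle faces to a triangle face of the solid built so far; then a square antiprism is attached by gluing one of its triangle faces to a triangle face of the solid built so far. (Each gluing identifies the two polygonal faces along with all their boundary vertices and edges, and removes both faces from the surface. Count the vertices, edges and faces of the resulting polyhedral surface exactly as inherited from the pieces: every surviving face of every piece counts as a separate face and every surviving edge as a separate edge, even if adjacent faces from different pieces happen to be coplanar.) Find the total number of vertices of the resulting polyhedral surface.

24

A 14-gonal bipyramid: V=16, E=42, F=28.
Attach a regular octahedron (V=6, E=12, F=8) along a 3-gon: merge 3 vertices and 3 edges, delete both glued faces → V=19, E=51, F=34.
Attach a square antiprism (V=8, E=16, F=10) along a 3-gon: merge 3 vertices and 3 edges, delete both glued faces → V=24, E=64, F=42.
Check: V − E + F = 24 − 64 + 42 = 2.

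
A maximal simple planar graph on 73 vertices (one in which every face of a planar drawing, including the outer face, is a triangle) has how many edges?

In a plane triangulation 3F = 2E and V − E + F = 2, so E = 3V − 6 = 3·73 − 6 = 213.

213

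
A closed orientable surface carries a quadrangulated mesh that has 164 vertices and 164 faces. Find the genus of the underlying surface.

1

Every face is a square, so 2E = 4·164 = 656, giving E = 328.
χ = V − E + F = 164 − 328 + 164 = 0.
For a closed orientable surface χ = 2 − 2g, so g = (2 − (0))/2 = 1.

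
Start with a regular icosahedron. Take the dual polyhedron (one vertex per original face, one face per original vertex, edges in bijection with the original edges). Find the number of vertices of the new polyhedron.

20

The base solid has V = 12, E = 30, F = 20.
The dual swaps V and F and preserves E: V′ = F = 20, E′ = E = 30, F′ = V = 12.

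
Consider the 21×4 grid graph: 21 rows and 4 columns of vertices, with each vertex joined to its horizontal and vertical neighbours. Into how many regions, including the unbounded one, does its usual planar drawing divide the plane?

The grid has V = 21·4 = 84 vertices and E = 21·3 + 4·20 = 143 edges.
F = 2 − V + E = 2 − 84 + 143 = 61.

61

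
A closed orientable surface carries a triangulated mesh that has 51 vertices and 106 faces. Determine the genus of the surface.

Every face is a triangle, so 2E = 3·106 = 318, giving E = 159.
χ = V − E + F = 51 − 159 + 106 = -2.
For a closed orientable surface χ = 2 − 2g, so g = (2 − (-2))/2 = 2.

2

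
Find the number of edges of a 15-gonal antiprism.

60

An antiprism on an n-gon has two n-gon caps and 2n triangles: V = 2·15 = 30, E = 4·15 = 60, F = 2·15 + 2 = 32.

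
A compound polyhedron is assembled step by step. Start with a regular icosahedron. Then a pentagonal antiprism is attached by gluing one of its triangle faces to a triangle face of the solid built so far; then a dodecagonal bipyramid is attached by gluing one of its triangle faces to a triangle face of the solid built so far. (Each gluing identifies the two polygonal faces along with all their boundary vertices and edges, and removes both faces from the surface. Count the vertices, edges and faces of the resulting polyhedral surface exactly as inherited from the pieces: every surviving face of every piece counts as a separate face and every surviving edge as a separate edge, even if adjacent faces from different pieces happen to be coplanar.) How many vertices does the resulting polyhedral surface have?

30

A regular icosahedron: V=12, E=30, F=20.
Attach a pentagonal antiprism (V=10, E=20, F=12) along a 3-gon: merge 3 vertices and 3 edges, delete both glued faces → V=19, E=47, F=30.
Attach a dodecagonal bipyramid (V=14, E=36, F=24) along a 3-gon: merge 3 vertices and 3 edges, delete both glued faces → V=30, E=80, F=52.
Check: V − E + F = 30 − 80 + 52 = 2.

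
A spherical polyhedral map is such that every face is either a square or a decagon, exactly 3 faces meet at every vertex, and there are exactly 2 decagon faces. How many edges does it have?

Let x be the number of squares; then F = 2 + x.
Edge–face incidences: 2E = 10·2 + 4·x = 20 + 4x.
Every vertex has degree 3, so 3V = 2E.
Euler: V − E + F = 2 ⇒ (2E)/3 − E + (2 + x) = 2.
Multiply by 6: 2·(2E) − 3·(2E) + 6·(2 + x) = 12, i.e. 12 + 6x − (20 + 4x) = 12.
Collecting terms: 2x − 8 = 12, so 2x = 20, so x = 10.
Then 2E = 20 + 4·10 = 60, so E = 30, V = 2E/3 = 20, F = 2 + 10 = 12.

30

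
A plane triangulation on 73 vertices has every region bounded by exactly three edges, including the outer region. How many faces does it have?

In a plane triangulation 3F = 2E and V − E + F = 2, so F = 2V − 4 = 2·73 − 4 = 142.

142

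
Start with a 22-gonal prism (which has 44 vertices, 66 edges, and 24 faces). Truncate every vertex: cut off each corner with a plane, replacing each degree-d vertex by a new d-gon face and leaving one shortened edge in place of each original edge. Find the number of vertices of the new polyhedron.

132

Truncation replaces each original edge-end by a new vertex, so V′ = 2E = 132.
Each original edge survives, and each old vertex of degree d contributes d new edges; summing degrees gives Σd = 2E, so E′ = E + 2E = 3E = 198.
Each original face survives and each original vertex becomes one new face: F′ = F + V = 68.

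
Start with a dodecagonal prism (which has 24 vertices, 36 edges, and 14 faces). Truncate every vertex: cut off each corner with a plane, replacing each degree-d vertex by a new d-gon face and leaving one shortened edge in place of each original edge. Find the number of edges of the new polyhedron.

108

Truncation replaces each original edge-end by a new vertex, so V′ = 2E = 72.
Each original edge survives, and each old vertex of degree d contributes d new edges; summing degrees gives Σd = 2E, so E′ = E + 2E = 3E = 108.
Each original face survives and each original vertex becomes one new face: F′ = F + V = 38.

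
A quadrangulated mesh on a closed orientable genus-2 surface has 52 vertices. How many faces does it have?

54

χ = 2 − 2·2 = -2, and every face is a square so 4F = 2E.
V − E + F = -2 with E = 4F/2 gives 52 − (4/2 − 1)·F = -2, so F = 54 and E = 108.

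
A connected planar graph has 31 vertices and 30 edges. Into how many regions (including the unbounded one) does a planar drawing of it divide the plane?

1

Euler's formula for a connected plane graph: V − E + F = 2, so F = 2 − 31 + 30 = 1.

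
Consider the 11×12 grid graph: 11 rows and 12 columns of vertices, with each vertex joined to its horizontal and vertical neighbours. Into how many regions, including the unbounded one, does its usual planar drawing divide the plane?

111

The grid has V = 11·12 = 132 vertices and E = 11·11 + 12·10 = 241 edges.
F = 2 − V + E = 2 − 132 + 241 = 111.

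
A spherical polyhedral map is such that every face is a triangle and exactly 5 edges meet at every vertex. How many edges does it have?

30

Each face has 3 edges and each edge borders two faces, so 2E = 3F.
Each vertex has degree 5, so 5V = 2E and hence V = 3F/5.
Euler: V − E + F = 2 ⇒ (3F/5) − (3F/2) + F = 2.
Multiply by 10: (6 − 15 + 10)F = 20, i.e. 1F = 20.
So F = 20, E = 3·20/2 = 30, V = 3·20/5 = 12.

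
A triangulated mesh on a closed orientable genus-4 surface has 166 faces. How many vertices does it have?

77

χ = 2 − 2·4 = -6, and every face is a triangle so 3F = 2E.
E = 3·166/2 = 249. Then V = -6 + E − F = -6 + 249 − 166 = 77.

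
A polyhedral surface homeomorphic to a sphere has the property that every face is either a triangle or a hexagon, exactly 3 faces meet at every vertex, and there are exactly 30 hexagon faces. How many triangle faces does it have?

Let x be the number of triangles; then F = 30 + x.
Edge–face incidences: 2E = 6·30 + 3·x = 180 + 3x.
Every vertex has degree 3, so 3V = 2E.
Euler: V − E + F = 2 ⇒ (2E)/3 − E + (30 + x) = 2.
Multiply by 6: 2·(2E) − 3·(2E) + 6·(30 + x) = 12, i.e. 180 + 6x − (180 + 3x) = 12.
Collecting terms: 3x = 12, so x = 4.
Then 2E = 180 + 3·4 = 192, so E = 96, V = 2E/3 = 64, F = 30 + 4 = 34.

4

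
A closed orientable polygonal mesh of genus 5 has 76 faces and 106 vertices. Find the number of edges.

190

For a closed orientable surface of genus 5, χ = 2 − 2·5 = -8.
E = V + F − (-8) = 106 + 76 − (-8) = 190.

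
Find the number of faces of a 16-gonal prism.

A prism on an n-gon has two n-gon bases and n rectangular sides: V = 2·16 = 32, E = 3·16 = 48, F = 16 + 2 = 18.

18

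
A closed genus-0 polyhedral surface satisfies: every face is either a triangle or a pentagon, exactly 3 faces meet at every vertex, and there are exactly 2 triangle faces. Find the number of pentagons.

Let x be the number of pentagons; then F = 2 + x.
Edge–face incidences: 2E = 3·2 + 5·x = 6 + 5x.
Every vertex has degree 3, so 3V = 2E.
Euler: V − E + F = 2 ⇒ (2E)/3 − E + (2 + x) = 2.
Multiply by 6: 2·(2E) − 3·(2E) + 6·(2 + x) = 12, i.e. 12 + 6x − (6 + 5x) = 12.
Collecting terms: x + 6 = 12, so x = 6.
Then 2E = 6 + 5·6 = 36, so E = 18, V = 2E/3 = 12, F = 2 + 6 = 8.

6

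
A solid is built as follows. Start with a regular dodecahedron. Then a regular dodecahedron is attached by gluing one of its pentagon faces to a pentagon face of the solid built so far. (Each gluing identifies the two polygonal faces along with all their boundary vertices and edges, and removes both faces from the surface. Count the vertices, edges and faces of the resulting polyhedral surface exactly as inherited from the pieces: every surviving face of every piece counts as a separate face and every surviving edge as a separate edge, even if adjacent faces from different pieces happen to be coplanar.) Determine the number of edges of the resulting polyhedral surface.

55

A regular dodecahedron: V=20, E=30, F=12.
Attach a regular dodecahedron (V=20, E=30, F=12) along a 5-gon: merge 5 vertices and 5 edges, delete both glued faces → V=35, E=55, F=22.
Check: V − E + F = 35 − 55 + 22 = 2.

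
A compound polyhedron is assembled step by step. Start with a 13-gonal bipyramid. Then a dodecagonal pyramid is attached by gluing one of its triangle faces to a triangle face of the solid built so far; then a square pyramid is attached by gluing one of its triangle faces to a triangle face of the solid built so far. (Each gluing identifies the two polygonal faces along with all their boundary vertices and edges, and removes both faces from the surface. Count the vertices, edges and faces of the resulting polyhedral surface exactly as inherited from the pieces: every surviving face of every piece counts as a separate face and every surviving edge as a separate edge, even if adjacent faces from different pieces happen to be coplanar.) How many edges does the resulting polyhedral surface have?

65

A 13-gonal bipyramid: V=15, E=39, F=26.
Attach a dodecagonal pyramid (V=13, E=24, F=13) along a 3-gon: merge 3 vertices and 3 edges, delete both glued faces → V=25, E=60, F=37.
Attach a square pyramid (V=5, E=8, F=5) along a 3-gon: merge 3 vertices and 3 edges, delete both glued faces → V=27, E=65, F=40.
Check: V − E + F = 27 − 65 + 40 = 2.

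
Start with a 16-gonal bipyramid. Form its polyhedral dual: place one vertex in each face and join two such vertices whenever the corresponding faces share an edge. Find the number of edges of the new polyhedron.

The base solid has V = 18, E = 48, F = 32.
The dual swaps V and F and preserves E: V′ = F = 32, E′ = E = 48, F′ = V = 18.

48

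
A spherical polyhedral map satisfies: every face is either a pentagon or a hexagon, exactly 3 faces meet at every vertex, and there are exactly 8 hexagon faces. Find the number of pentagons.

Let x be the number of pentagons; then F = 8 + x.
Edge–face incidences: 2E = 6·8 + 5·x = 48 + 5x.
Every vertex has degree 3, so 3V = 2E.
Euler: V − E + F = 2 ⇒ (2E)/3 − E + (8 + x) = 2.
Multiply by 6: 2·(2E) − 3·(2E) + 6·(8 + x) = 12, i.e. 48 + 6x − (48 + 5x) = 12.
Collecting terms: x = 12.
Then 2E = 48 + 5·12 = 108, so E = 54, V = 2E/3 = 36, F = 8 + 12 = 20.

12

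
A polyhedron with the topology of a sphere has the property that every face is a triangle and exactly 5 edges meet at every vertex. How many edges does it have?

30

Each face has 3 edges and each edge borders two faces, so 2E = 3F.
Each vertex has degree 5, so 5V = 2E and hence V = 3F/5.
Euler: V − E + F = 2 ⇒ (3F/5) − (3F/2) + F = 2.
Multiply by 10: (6 − 15 + 10)F = 20, i.e. 1F = 20.
So F = 20, E = 3·20/2 = 30, V = 3·20/5 = 12.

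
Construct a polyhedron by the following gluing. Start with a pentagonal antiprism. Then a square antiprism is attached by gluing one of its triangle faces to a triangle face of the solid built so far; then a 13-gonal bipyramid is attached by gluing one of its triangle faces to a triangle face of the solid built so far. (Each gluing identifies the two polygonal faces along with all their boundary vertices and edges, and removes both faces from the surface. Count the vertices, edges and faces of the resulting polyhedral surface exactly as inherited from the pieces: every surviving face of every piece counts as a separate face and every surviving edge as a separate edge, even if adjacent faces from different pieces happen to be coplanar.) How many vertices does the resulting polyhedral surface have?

27

A pentagonal antiprism: V=10, E=20, F=12.
Attach a square antiprism (V=8, E=16, F=10) along a 3-gon: merge 3 vertices and 3 edges, delete both glued faces → V=15, E=33, F=20.
Attach a 13-gonal bipyramid (V=15, E=39, F=26) along a 3-gon: merge 3 vertices and 3 edges, delete both glued faces → V=27, E=69, F=44.
Check: V − E + F = 27 − 69 + 44 = 2.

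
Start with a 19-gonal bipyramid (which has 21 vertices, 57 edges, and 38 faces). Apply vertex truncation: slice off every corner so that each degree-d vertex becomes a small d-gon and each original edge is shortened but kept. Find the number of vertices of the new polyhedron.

Truncation replaces each original edge-end by a new vertex, so V′ = 2E = 114.
Each original edge survives, and each old vertex of degree d contributes d new edges; summing degrees gives Σd = 2E, so E′ = E + 2E = 3E = 171.
Each original face survives and each original vertex becomes one new face: F′ = F + V = 59.

114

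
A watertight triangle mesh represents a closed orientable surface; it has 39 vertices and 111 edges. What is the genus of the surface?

0

Every face is a triangle and each edge borders two faces, so 3F = 2·111, giving F = 74.
χ = V − E + F = 39 − 111 + 74 = 2.
For a closed orientable surface χ = 2 − 2g, so g = (2 − (2))/2 = 0.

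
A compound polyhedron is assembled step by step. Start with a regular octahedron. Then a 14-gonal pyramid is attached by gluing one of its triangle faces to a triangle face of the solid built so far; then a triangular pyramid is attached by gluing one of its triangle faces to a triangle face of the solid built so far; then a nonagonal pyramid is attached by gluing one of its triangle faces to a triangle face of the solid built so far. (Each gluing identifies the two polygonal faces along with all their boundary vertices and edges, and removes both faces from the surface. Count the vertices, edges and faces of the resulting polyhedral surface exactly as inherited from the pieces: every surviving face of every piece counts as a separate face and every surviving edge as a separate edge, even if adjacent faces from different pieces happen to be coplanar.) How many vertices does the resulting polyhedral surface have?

A regular octahedron: V=6, E=12, F=8.
Attach a 14-gonal pyramid (V=15, E=28, F=15) along a 3-gon: merge 3 vertices and 3 edges, delete both glued faces → V=18, E=37, F=21.
Attach a triangular pyramid (V=4, E=6, F=4) along a 3-gon: merge 3 vertices and 3 edges, delete both glued faces → V=19, E=40, F=23.
Attach a nonagonal pyramid (V=10, E=18, F=10) along a 3-gon: merge 3 vertices and 3 edges, delete both glued faces → V=26, E=55, F=31.
Check: V − E + F = 26 − 55 + 31 = 2.

26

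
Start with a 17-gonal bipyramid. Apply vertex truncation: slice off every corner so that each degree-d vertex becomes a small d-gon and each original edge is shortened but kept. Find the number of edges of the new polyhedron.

153

The base solid has V = 19, E = 51, F = 34.
Truncation replaces each original edge-end by a new vertex, so V′ = 2E = 102.
Each original edge survives, and each old vertex of degree d contributes d new edges; summing degrees gives Σd = 2E, so E′ = E + 2E = 3E = 153.
Each original face survives and each original vertex becomes one new face: F′ = F + V = 53.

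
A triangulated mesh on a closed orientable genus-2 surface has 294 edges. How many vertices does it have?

96

χ = 2 − 2·2 = -2, and every face is a triangle so 3F = 2E.
F = 2E/3 = 196. Then V = -2 + E − F = -2 + 294 − 196 = 96.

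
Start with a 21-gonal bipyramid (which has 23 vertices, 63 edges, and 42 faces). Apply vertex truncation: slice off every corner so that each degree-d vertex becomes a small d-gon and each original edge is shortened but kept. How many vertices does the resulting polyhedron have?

Truncation replaces each original edge-end by a new vertex, so V′ = 2E = 126.
Each original edge survives, and each old vertex of degree d contributes d new edges; summing degrees gives Σd = 2E, so E′ = E + 2E = 3E = 189.
Each original face survives and each original vertex becomes one new face: F′ = F + V = 65.

126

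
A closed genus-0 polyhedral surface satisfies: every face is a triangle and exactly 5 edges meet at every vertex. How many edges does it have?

30

Each face has 3 edges and each edge borders two faces, so 2E = 3F.
Each vertex has degree 5, so 5V = 2E and hence V = 3F/5.
Euler: V − E + F = 2 ⇒ (3F/5) − (3F/2) + F = 2.
Multiply by 10: (6 − 15 + 10)F = 20, i.e. 1F = 20.
So F = 20, E = 3·20/2 = 30, V = 3·20/5 = 12.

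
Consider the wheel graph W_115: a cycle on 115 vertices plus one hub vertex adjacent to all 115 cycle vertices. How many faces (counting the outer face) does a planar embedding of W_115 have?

116

W_115 has V = 115 + 1 = 116 vertices and E = 2·115 = 230 edges.
By Euler's formula F = 2 − V + E = 2 − 116 + 230 = 116.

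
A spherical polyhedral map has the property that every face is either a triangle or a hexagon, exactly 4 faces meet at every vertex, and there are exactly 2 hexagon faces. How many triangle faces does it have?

Let x be the number of triangles; then F = 2 + x.
Edge–face incidences: 2E = 6·2 + 3·x = 12 + 3x.
Every vertex has degree 4, so 4V = 2E.
Euler: V − E + F = 2 ⇒ (2E)/4 − E + (2 + x) = 2.
Multiply by 8: 2·(2E) − 4·(2E) + 8·(2 + x) = 16, i.e. 16 + 8x − 2·(12 + 3x) = 16.
Collecting terms: 2x − 8 = 16, so 2x = 24, so x = 12.
Then 2E = 12 + 3·12 = 48, so E = 24, V = 2E/4 = 12, F = 2 + 12 = 14.

12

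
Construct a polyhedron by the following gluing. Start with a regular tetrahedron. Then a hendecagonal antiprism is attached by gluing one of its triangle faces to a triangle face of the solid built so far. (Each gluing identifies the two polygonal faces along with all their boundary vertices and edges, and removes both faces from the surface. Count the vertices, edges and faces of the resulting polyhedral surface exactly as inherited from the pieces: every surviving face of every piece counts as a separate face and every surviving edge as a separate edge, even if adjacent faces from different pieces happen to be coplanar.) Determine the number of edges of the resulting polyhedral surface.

47

A regular tetrahedron: V=4, E=6, F=4.
Attach a hendecagonal antiprism (V=22, E=44, F=24) along a 3-gon: merge 3 vertices and 3 edges, delete both glued faces → V=23, E=47, F=26.
Check: V − E + F = 23 − 47 + 26 = 2.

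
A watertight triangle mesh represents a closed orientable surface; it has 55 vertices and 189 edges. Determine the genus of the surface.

Every face is a triangle and each edge borders two faces, so 3F = 2·189, giving F = 126.
χ = V − E + F = 55 − 189 + 126 = -8.
For a closed orientable surface χ = 2 − 2g, so g = (2 − (-8))/2 = 5.

5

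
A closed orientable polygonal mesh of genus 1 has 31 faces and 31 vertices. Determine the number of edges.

For a closed orientable surface of genus 1, χ = 2 − 2·1 = 0.
E = V + F − (0) = 31 + 31 − (0) = 62.

62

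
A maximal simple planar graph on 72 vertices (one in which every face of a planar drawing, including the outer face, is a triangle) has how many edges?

210

In a plane triangulation 3F = 2E and V − E + F = 2, so E = 3V − 6 = 3·72 − 6 = 210.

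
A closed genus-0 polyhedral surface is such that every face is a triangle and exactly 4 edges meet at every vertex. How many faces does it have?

Each face has 3 edges and each edge borders two faces, so 2E = 3F.
Each vertex has degree 4, so 4V = 2E and hence V = 3F/4.
Euler: V − E + F = 2 ⇒ (3F/4) − (3F/2) + F = 2.
Multiply by 8: (6 − 12 + 8)F = 16, i.e. 2F = 16.
So F = 8, E = 3·8/2 = 12, V = 3·8/4 = 6.

8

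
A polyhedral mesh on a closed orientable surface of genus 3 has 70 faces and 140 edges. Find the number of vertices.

66

For a closed orientable surface of genus 3, χ = 2 − 2·3 = -4.
V = -4 + E − F = -4 + 140 − 70 = 66.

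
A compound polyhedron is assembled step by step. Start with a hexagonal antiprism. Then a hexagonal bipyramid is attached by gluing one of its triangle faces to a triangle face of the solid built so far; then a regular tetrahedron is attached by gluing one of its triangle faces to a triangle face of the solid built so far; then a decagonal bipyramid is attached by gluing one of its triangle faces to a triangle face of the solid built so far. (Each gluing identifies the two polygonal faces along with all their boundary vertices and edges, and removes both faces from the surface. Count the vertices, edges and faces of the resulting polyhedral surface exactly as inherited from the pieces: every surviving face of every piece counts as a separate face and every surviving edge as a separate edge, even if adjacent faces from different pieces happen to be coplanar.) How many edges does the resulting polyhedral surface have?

69

A hexagonal antiprism: V=12, E=24, F=14.
Attach a hexagonal bipyramid (V=8, E=18, F=12) along a 3-gon: merge 3 vertices and 3 edges, delete both glued faces → V=17, E=39, F=24.
Attach a regular tetrahedron (V=4, E=6, F=4) along a 3-gon: merge 3 vertices and 3 edges, delete both glued faces → V=18, E=42, F=26.
Attach a decagonal bipyramid (V=12, E=30, F=20) along a 3-gon: merge 3 vertices and 3 edges, delete both glued faces → V=27, E=69, F=44.
Check: V − E + F = 27 − 69 + 44 = 2.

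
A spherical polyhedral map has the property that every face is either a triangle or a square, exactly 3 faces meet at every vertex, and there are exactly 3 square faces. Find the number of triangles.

2

Let x be the number of triangles; then F = 3 + x.
Edge–face incidences: 2E = 4·3 + 3·x = 12 + 3x.
Every vertex has degree 3, so 3V = 2E.
Euler: V − E + F = 2 ⇒ (2E)/3 − E + (3 + x) = 2.
Multiply by 6: 2·(2E) − 3·(2E) + 6·(3 + x) = 12, i.e. 18 + 6x − (12 + 3x) = 12.
Collecting terms: 3x + 6 = 12, so 3x = 6, so x = 2.
Then 2E = 12 + 3·2 = 18, so E = 9, V = 2E/3 = 6, F = 3 + 2 = 5.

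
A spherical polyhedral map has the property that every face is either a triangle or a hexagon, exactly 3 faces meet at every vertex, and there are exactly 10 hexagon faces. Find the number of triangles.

4

Let x be the number of triangles; then F = 10 + x.
Edge–face incidences: 2E = 6·10 + 3·x = 60 + 3x.
Every vertex has degree 3, so 3V = 2E.
Euler: V − E + F = 2 ⇒ (2E)/3 − E + (10 + x) = 2.
Multiply by 6: 2·(2E) − 3·(2E) + 6·(10 + x) = 12, i.e. 60 + 6x − (60 + 3x) = 12.
Collecting terms: 3x = 12, so x = 4.
Then 2E = 60 + 3·4 = 72, so E = 36, V = 2E/3 = 24, F = 10 + 4 = 14.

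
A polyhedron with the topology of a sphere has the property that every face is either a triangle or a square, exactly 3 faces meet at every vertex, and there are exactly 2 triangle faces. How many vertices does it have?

Let x be the number of squares; then F = 2 + x.
Edge–face incidences: 2E = 3·2 + 4·x = 6 + 4x.
Every vertex has degree 3, so 3V = 2E.
Euler: V − E + F = 2 ⇒ (2E)/3 − E + (2 + x) = 2.
Multiply by 6: 2·(2E) − 3·(2E) + 6·(2 + x) = 12, i.e. 12 + 6x − (6 + 4x) = 12.
Collecting terms: 2x + 6 = 12, so 2x = 6, so x = 3.
Then 2E = 6 + 4·3 = 18, so E = 9, V = 2E/3 = 6, F = 2 + 3 = 5.

6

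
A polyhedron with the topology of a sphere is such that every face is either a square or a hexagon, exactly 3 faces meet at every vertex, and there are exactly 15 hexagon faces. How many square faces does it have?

6

Let x be the number of squares; then F = 15 + x.
Edge–face incidences: 2E = 6·15 + 4·x = 90 + 4x.
Every vertex has degree 3, so 3V = 2E.
Euler: V − E + F = 2 ⇒ (2E)/3 − E + (15 + x) = 2.
Multiply by 6: 2·(2E) − 3·(2E) + 6·(15 + x) = 12, i.e. 90 + 6x − (90 + 4x) = 12.
Collecting terms: 2x = 12, so x = 6.
Then 2E = 90 + 4·6 = 114, so E = 57, V = 2E/3 = 38, F = 15 + 6 = 21.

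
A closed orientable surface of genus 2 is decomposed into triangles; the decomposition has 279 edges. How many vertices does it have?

91

χ = 2 − 2·2 = -2, and every face is a triangle so 3F = 2E.
F = 2E/3 = 186. Then V = -2 + E − F = -2 + 279 − 186 = 91.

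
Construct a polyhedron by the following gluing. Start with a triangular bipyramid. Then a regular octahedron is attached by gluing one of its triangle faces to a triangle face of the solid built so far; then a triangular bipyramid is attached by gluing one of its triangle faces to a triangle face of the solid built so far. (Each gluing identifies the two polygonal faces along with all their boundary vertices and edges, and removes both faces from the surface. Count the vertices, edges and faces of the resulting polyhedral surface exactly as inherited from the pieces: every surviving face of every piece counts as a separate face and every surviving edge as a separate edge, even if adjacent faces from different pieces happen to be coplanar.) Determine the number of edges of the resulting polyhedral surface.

A triangular bipyramid: V=5, E=9, F=6.
Attach a regular octahedron (V=6, E=12, F=8) along a 3-gon: merge 3 vertices and 3 edges, delete both glued faces → V=8, E=18, F=12.
Attach a triangular bipyramid (V=5, E=9, F=6) along a 3-gon: merge 3 vertices and 3 edges, delete both glued faces → V=10, E=24, F=16.
Check: V − E + F = 10 − 24 + 16 = 2.

24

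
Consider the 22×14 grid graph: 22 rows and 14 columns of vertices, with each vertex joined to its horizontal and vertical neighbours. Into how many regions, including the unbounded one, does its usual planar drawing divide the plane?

274

The grid has V = 22·14 = 308 vertices and E = 22·13 + 14·21 = 580 edges.
F = 2 − V + E = 2 − 308 + 580 = 274.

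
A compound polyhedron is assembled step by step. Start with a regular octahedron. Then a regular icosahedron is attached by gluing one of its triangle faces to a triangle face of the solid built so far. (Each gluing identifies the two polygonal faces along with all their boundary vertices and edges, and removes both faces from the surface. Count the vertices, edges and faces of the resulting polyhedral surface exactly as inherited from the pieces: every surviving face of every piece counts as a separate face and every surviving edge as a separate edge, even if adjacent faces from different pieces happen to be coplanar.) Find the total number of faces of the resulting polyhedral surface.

26

A regular octahedron: V=6, E=12, F=8.
Attach a regular icosahedron (V=12, E=30, F=20) along a 3-gon: merge 3 vertices and 3 edges, delete both glued faces → V=15, E=39, F=26.
Check: V − E + F = 15 − 39 + 26 = 2.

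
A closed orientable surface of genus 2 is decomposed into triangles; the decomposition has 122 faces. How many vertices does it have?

χ = 2 − 2·2 = -2, and every face is a triangle so 3F = 2E.
E = 3·122/2 = 183. Then V = -2 + E − F = -2 + 183 − 122 = 59.

59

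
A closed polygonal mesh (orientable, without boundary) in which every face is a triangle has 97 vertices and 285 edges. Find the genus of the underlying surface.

0

Every face is a triangle and each edge borders two faces, so 3F = 2·285, giving F = 190.
χ = V − E + F = 97 − 285 + 190 = 2.
For a closed orientable surface χ = 2 − 2g, so g = (2 − (2))/2 = 0.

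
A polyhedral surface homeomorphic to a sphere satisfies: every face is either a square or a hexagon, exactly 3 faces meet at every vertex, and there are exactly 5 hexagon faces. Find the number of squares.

6

Let x be the number of squares; then F = 5 + x.
Edge–face incidences: 2E = 6·5 + 4·x = 30 + 4x.
Every vertex has degree 3, so 3V = 2E.
Euler: V − E + F = 2 ⇒ (2E)/3 − E + (5 + x) = 2.
Multiply by 6: 2·(2E) − 3·(2E) + 6·(5 + x) = 12, i.e. 30 + 6x − (30 + 4x) = 12.
Collecting terms: 2x = 12, so x = 6.
Then 2E = 30 + 4·6 = 54, so E = 27, V = 2E/3 = 18, F = 5 + 6 = 11.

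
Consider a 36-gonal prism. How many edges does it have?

A prism on an n-gon has two n-gon bases and n rectangular sides: V = 2·36 = 72, E = 3·36 = 108, F = 36 + 2 = 38.

108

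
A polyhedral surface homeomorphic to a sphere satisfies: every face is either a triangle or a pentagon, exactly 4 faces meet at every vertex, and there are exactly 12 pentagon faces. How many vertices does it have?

30

Let x be the number of triangles; then F = 12 + x.
Edge–face incidences: 2E = 5·12 + 3·x = 60 + 3x.
Every vertex has degree 4, so 4V = 2E.
Euler: V − E + F = 2 ⇒ (2E)/4 − E + (12 + x) = 2.
Multiply by 8: 2·(2E) − 4·(2E) + 8·(12 + x) = 16, i.e. 96 + 8x − 2·(60 + 3x) = 16.
Collecting terms: 2x − 24 = 16, so 2x = 40, so x = 20.
Then 2E = 60 + 3·20 = 120, so E = 60, V = 2E/4 = 30, F = 12 + 20 = 32.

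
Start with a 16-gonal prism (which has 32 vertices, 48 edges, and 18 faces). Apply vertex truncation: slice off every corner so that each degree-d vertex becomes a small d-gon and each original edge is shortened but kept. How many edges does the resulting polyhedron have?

144

Truncation replaces each original edge-end by a new vertex, so V′ = 2E = 96.
Each original edge survives, and each old vertex of degree d contributes d new edges; summing degrees gives Σd = 2E, so E′ = E + 2E = 3E = 144.
Each original face survives and each original vertex becomes one new face: F′ = F + V = 50.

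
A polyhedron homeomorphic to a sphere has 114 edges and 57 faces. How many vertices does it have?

Here V − E + F = 2.
V = 2 + E − F = 2 + 114 − 57 = 59.

59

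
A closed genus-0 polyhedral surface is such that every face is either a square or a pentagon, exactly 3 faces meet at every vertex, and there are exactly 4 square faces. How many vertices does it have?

Let x be the number of pentagons; then F = 4 + x.
Edge–face incidences: 2E = 4·4 + 5·x = 16 + 5x.
Every vertex has degree 3, so 3V = 2E.
Euler: V − E + F = 2 ⇒ (2E)/3 − E + (4 + x) = 2.
Multiply by 6: 2·(2E) − 3·(2E) + 6·(4 + x) = 12, i.e. 24 + 6x − (16 + 5x) = 12.
Collecting terms: x + 8 = 12, so x = 4.
Then 2E = 16 + 5·4 = 36, so E = 18, V = 2E/3 = 12, F = 4 + 4 = 8.

12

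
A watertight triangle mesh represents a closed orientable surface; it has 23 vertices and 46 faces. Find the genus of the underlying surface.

1

Every face is a triangle, so 2E = 3·46 = 138, giving E = 69.
χ = V − E + F = 23 − 69 + 46 = 0.
For a closed orientable surface χ = 2 − 2g, so g = (2 − (0))/2 = 1.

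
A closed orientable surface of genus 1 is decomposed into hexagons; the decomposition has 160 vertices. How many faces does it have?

χ = 2 − 2·1 = 0, and every face is a hexagon so 6F = 2E.
V − E + F = 0 with E = 6F/2 gives 160 − (6/2 − 1)·F = 0, so F = 80 and E = 240.

80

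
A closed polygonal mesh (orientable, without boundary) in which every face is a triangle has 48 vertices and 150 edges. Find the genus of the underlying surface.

Every face is a triangle and each edge borders two faces, so 3F = 2·150, giving F = 100.
χ = V − E + F = 48 − 150 + 100 = -2.
For a closed orientable surface χ = 2 − 2g, so g = (2 − (-2))/2 = 2.

2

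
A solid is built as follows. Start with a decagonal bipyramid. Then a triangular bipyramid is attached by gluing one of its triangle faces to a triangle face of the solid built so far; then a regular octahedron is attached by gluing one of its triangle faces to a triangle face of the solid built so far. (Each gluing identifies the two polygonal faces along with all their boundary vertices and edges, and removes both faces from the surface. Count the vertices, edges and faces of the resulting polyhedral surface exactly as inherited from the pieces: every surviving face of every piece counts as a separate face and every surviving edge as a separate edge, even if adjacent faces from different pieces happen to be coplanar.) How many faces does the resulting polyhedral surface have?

30

A decagonal bipyramid: V=12, E=30, F=20.
Attach a triangular bipyramid (V=5, E=9, F=6) along a 3-gon: merge 3 vertices and 3 edges, delete both glued faces → V=14, E=36, F=24.
Attach a regular octahedron (V=6, E=12, F=8) along a 3-gon: merge 3 vertices and 3 edges, delete both glued faces → V=17, E=45, F=30.
Check: V − E + F = 17 − 45 + 30 = 2.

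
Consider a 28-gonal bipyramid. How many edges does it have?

A bipyramid over an n-gon has 2n triangular faces and n + 2 vertices: V = 28 + 2 = 30, E = 3·28 = 84, F = 2·28 = 56.

84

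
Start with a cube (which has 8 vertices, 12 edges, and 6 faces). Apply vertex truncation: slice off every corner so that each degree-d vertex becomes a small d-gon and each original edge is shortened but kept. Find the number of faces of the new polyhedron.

Truncation replaces each original edge-end by a new vertex, so V′ = 2E = 24.
Each original edge survives, and each old vertex of degree d contributes d new edges; summing degrees gives Σd = 2E, so E′ = E + 2E = 3E = 36.
Each original face survives and each original vertex becomes one new face: F′ = F + V = 14.

14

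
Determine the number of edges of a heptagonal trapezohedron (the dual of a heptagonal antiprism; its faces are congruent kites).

28

The n-trapezohedron (dual of the n-antiprism) has V = 2·7 + 2 = 16, E = 4·7 = 28, F = 2·7 = 14.
Check: V − E + F = 16 − 28 + 14 = 2.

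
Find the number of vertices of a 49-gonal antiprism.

98

An antiprism on an n-gon has two n-gon caps and 2n triangles: V = 2·49 = 98, E = 4·49 = 196, F = 2·49 + 2 = 100.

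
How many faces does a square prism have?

A prism on an n-gon has two n-gon bases and n rectangular sides: V = 2·4 = 8, E = 3·4 = 12, F = 4 + 2 = 6.

6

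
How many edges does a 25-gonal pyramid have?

A pyramid on an n-gon base has one n-gon and n triangles: V = 25 + 1 = 26, E = 2·25 = 50, F = 25 + 1 = 26.

50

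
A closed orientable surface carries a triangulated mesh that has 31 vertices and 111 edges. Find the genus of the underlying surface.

Every face is a triangle and each edge borders two faces, so 3F = 2·111, giving F = 74.
χ = V − E + F = 31 − 111 + 74 = -6.
For a closed orientable surface χ = 2 − 2g, so g = (2 − (-6))/2 = 4.

4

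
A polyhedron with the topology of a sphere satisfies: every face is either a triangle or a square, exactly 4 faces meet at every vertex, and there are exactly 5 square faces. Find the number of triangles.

Let x be the number of triangles; then F = 5 + x.
Edge–face incidences: 2E = 4·5 + 3·x = 20 + 3x.
Every vertex has degree 4, so 4V = 2E.
Euler: V − E + F = 2 ⇒ (2E)/4 − E + (5 + x) = 2.
Multiply by 8: 2·(2E) − 4·(2E) + 8·(5 + x) = 16, i.e. 40 + 8x − 2·(20 + 3x) = 16.
Collecting terms: 2x = 16, so x = 8.
Then 2E = 20 + 3·8 = 44, so E = 22, V = 2E/4 = 11, F = 5 + 8 = 13.

8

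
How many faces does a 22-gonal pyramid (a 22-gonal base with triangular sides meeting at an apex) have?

23

A pyramid on an n-gon base has one n-gon and n triangles: V = 22 + 1 = 23, E = 2·22 = 44, F = 22 + 1 = 23.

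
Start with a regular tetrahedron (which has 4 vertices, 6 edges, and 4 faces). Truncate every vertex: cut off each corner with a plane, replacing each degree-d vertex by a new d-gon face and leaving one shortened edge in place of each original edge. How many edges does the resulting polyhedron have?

18

Truncation replaces each original edge-end by a new vertex, so V′ = 2E = 12.
Each original edge survives, and each old vertex of degree d contributes d new edges; summing degrees gives Σd = 2E, so E′ = E + 2E = 3E = 18.
Each original face survives and each original vertex becomes one new face: F′ = F + V = 8.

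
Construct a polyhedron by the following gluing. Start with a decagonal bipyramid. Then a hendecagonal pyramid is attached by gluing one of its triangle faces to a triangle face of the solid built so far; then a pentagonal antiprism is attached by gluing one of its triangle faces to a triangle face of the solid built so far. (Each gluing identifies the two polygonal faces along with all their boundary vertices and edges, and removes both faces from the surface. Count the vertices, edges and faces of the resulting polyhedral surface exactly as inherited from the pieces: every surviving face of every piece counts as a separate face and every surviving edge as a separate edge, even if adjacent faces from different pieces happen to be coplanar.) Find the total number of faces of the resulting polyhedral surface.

40

A decagonal bipyramid: V=12, E=30, F=20.
Attach a hendecagonal pyramid (V=12, E=22, F=12) along a 3-gon: merge 3 vertices and 3 edges, delete both glued faces → V=21, E=49, F=30.
Attach a pentagonal antiprism (V=10, E=20, F=12) along a 3-gon: merge 3 vertices and 3 edges, delete both glued faces → V=28, E=66, F=40.
Check: V − E + F = 28 − 66 + 40 = 2.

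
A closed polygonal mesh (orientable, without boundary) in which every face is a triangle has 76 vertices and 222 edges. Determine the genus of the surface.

Every face is a triangle and each edge borders two faces, so 3F = 2·222, giving F = 148.
χ = V − E + F = 76 − 222 + 148 = 2.
For a closed orientable surface χ = 2 − 2g, so g = (2 − (2))/2 = 0.

0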